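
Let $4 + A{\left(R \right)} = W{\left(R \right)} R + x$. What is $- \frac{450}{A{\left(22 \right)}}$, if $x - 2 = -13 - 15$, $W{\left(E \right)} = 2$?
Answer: $- \frac{225}{7} \approx -32.143$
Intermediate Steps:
$x = -26$ ($x = 2 - 28 = -26$)
$A{\left(R \right)} = -30 + 2 R$ ($A{\left(R \right)} = -4 + \left(2 R - 26\right) = -4 + \left(-26 + 2 R\right) = -30 + 2 R$)
$- \frac{450}{A{\left(22 \right)}} = - \frac{450}{-30 + 2 \cdot 22} = - \frac{450}{-30 + 44} = - \frac{450}{14} = \left(-450\right) \frac{1}{14} = - \frac{225}{7}$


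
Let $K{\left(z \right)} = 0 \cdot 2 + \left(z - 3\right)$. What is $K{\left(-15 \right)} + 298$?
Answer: $280$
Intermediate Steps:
$K{\left(z \right)} = -3 + z$ ($K{\left(z \right)} = 0 + \left(z - 3\right) = 0 + \left(-3 + z\right) = -3 + z$)
$K{\left(-15 \right)} + 298 = \left(-3 - 15\right) + 298 = -18 + 298 = 280$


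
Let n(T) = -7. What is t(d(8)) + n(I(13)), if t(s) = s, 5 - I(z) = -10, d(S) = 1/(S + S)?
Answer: -111/16 ≈ -6.9375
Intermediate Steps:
d(S) = 1/(2*S)
I(z) = 15 (I(z) = 5 - 1*(-10) = 5 + 10 = 15)
t(d(8)) + n(I(13)) = (½)/8 - 7 = (½)*(⅛) - 7 = 1/16 - 7 = -111/16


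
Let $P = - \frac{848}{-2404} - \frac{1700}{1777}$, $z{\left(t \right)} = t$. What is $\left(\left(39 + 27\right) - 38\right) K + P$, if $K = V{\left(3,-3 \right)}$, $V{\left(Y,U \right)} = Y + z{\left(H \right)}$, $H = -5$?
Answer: $- \frac{60451688}{1067977} \approx -56.604$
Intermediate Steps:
$V{\left(Y,U \right)} = -5 + Y$ ($V{\left(Y,U \right)} = Y - 5 = -5 + Y$)
$K = -2$ ($K = -5 + 3 = -2$)
$P = - \frac{644976}{1067977}$ ($P = \left(-848\right) \left(- \frac{1}{2404}\right) - \frac{1700}{1777} = \frac{212}{601} - \frac{1700}{1777} = - \frac{644976}{1067977} \approx -0.60392$)
$\left(\left(39 + 27\right) - 38\right) K + P = \left(\left(39 + 27\right) - 38\right) \left(-2\right) - \frac{644976}{1067977} = \left(66 - 38\right) \left(-2\right) - \frac{644976}{1067977} = 28 \left(-2\right) - \frac{644976}{1067977} = -56 - \frac{644976}{1067977} = - \frac{60451688}{1067977}$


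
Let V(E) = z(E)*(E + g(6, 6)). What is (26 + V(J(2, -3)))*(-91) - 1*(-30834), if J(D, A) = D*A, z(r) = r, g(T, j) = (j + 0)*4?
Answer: 38296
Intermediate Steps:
g(T, j) = 4*j (g(T, j) = j*4 = 4*j)
J(D, A) = A*D
V(E) = E*(24 + E) (V(E) = E*(E + 4*6) = E*(E + 24) = E*(24 + E))
(26 + V(J(2, -3)))*(-91) - 1*(-30834) = (26 + (-3*2)*(24 - 3*2))*(-91) - 1*(-30834) = (26 - 6*(24 - 6))*(-91) + 30834 = (26 - 6*18)*(-91) + 30834 = (26 - 108)*(-91) + 30834 = -82*(-91) + 30834 = 7462 + 30834 = 38296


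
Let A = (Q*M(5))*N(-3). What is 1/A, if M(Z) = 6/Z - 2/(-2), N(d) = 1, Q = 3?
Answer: 5/33 ≈ 0.15152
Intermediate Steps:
M(Z) = 1 + 6/Z (M(Z) = 6/Z - 2*(-½) = 6/Z + 1 = 1 + 6/Z)
A = 33/5 (A = (3*((6 + 5)/5))*1 = (3*((⅕)*11))*1 = (3*(11/5))*1 = (33/5)*1 = 33/5 ≈ 6.6000)
1/A = 1/(33/5) = 5/33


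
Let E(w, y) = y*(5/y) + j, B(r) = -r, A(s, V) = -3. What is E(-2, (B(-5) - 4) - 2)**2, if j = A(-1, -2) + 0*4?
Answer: 4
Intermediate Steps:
j = -3 (j = -3 + 0*4 = -3 + 0 = -3)
E(w, y) = 2 (E(w, y) = y*(5/y) - 3 = 5 - 3 = 2)
E(-2, (B(-5) - 4) - 2)**2 = 2**2 = 4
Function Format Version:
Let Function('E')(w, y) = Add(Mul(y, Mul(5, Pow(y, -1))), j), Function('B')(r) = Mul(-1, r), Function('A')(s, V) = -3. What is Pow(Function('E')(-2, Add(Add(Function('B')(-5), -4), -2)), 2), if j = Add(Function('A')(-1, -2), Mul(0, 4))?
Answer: 4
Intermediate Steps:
j = -3 (j = Add(-3, Mul(0, 4)) = Add(-3, 0) = -3)
Function('E')(w, y) = 2 (Function('E')(w, y) = Add(Mul(y, Mul(5, Pow(y, -1))), -3) = Add(5, -3) = 2)
Pow(Function('E')(-2, Add(Add(Function('B')(-5), -4), -2)), 2) = Pow(2, 2) = 4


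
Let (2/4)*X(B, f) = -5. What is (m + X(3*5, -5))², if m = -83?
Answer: 8649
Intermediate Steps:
X(B, f) = -10 (X(B, f) = 2*(-5) = -10)
(m + X(3*5, -5))² = (-83 - 10)² = (-93)² = 8649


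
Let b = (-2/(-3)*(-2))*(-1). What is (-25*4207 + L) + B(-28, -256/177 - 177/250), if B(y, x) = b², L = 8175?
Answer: -872984/9 ≈ -96998.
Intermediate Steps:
b = 4/3 (b = (-2*(-⅓)*(-2))*(-1) = ((⅔)*(-2))*(-1) = -4/3*(-1) = 4/3 ≈ 1.3333)
B(y, x) = 16/9 (B(y, x) = (4/3)² = 16/9)
(-25*4207 + L) + B(-28, -256/177 - 177/250) = (-25*4207 + 8175) + 16/9 = (-105175 + 8175) + 16/9 = -97000 + 16/9 = -872984/9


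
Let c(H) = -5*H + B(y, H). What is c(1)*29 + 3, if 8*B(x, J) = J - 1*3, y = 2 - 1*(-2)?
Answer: -597/4 ≈ -149.25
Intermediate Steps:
y = 4 (y = 2 + 2 = 4)
B(x, J) = -3/8 + J/8 (B(x, J) = (J - 1*3)/8 = (J - 3)/8 = (-3 + J)/8 = -3/8 + J/8)
c(H) = -3/8 - 39*H/8 (c(H) = -5*H + (-3/8 + H/8) = -3/8 - 39*H/8)
c(1)*29 + 3 = (-3/8 - 39/8*1)*29 + 3 = (-3/8 - 39/8)*29 + 3 = -21/4*29 + 3 = -609/4 + 3 = -597/4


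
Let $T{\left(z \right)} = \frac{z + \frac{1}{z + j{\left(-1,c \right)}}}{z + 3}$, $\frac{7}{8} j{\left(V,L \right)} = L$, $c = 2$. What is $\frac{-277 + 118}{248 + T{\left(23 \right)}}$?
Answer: $- \frac{365859}{572687} \approx -0.63885$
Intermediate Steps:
$j{\left(V,L \right)} = \frac{8 L}{7}$
$T{\left(z \right)} = \frac{z + \frac{1}{\frac{16}{7} + z}}{3 + z}$ ($T{\left(z \right)} = \frac{z + \frac{1}{z + \frac{8}{7} \cdot 2}}{z + 3} = \frac{z + \frac{1}{z + \frac{16}{7}}}{3 + z} = \frac{z + \frac{1}{\frac{16}{7} + z}}{3 + z}$)
$\frac{-277 + 118}{248 + T{\left(23 \right)}} = \frac{-277 + 118}{248 + \frac{7 + 7 \cdot 23^{2} + 16 \cdot 23}{48 + 7 \cdot 23^{2} + 37 \cdot 23}} = - \frac{159}{248 + \frac{7 + 7 \cdot 529 + 368}{48 + 7 \cdot 529 + 851}} = - \frac{159}{248 + \frac{7 + 3703 + 368}{48 + 3703 + 851}} = - \frac{159}{248 + \frac{1}{4602} \cdot 4078} = - \frac{159}{248 + \frac{2039}{2301}} = - \frac{159}{\frac{572687}{2301}} = \left(-159\right) \frac{2301}{572687} = - \frac{365859}{572687}$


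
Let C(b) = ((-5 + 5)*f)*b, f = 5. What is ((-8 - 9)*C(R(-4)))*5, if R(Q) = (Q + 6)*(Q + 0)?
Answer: 0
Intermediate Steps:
R(Q) = Q*(6 + Q) (R(Q) = (6 + Q)*Q = Q*(6 + Q))
C(b) = 0 (C(b) = ((-5 + 5)*5)*b = (0*5)*b = 0*b = 0)
((-8 - 9)*C(R(-4)))*5 = ((-8 - 9)*0)*5 = -17*0*5 = 0*5 = 0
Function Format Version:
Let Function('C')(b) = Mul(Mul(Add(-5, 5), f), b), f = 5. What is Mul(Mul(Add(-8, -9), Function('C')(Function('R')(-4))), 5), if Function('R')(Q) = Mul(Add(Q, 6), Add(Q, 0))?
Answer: 0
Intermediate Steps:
Function('R')(Q) = Mul(Q, Add(6, Q)) (Function('R')(Q) = Mul(Add(6, Q), Q) = Mul(Q, Add(6, Q)))
Function('C')(b) = 0 (Function('C')(b) = Mul(Mul(Add(-5, 5), 5), b) = Mul(Mul(0, 5), b) = Mul(0, b) = 0)
Mul(Mul(Add(-8, -9), Function('C')(Function('R')(-4))), 5) = Mul(Mul(Add(-8, -9), 0), 5) = Mul(Mul(-17, 0), 5) = Mul(0, 5) = 0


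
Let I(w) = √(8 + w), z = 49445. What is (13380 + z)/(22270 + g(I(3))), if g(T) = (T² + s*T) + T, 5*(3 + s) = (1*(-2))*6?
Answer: 34995095625/12411068701 + 6910750*√11/12411068701 ≈ 2.8215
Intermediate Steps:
s = -27/5 (s = -3 + ((1*(-2))*6)/5 = -3 + (-2*6)/5 = -3 + (⅕)*(-12) = -3 - 12/5 = -27/5 ≈ -5.4000)
g(T) = T² - 22*T/5 (g(T) = (T² - 27*T/5) + T = T² - 22*T/5)
(13380 + z)/(22270 + g(I(3))) = (13380 + 49445)/(22270 + √(8 + 3)*(-22 + 5*√(8 + 3))/5) = 62825/(22270 + √11*(-22 + 5*√11)/5)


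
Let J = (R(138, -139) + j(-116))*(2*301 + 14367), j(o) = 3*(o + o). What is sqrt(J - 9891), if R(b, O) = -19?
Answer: I*sqrt(10712726) ≈ 3273.0*I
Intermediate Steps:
j(o) = 6*o (j(o) = 3*(2*o) = 6*o)
J = -10702835 (J = (-19 + 6*(-116))*(2*301 + 14367) = (-19 - 696)*(602 + 14367) = -715*14969 = -10702835)
sqrt(J - 9891) = sqrt(-10702835 - 9891) = sqrt(-10712726) = I*sqrt(10712726)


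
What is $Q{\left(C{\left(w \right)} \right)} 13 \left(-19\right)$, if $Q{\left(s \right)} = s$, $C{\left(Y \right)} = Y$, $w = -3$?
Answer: $741$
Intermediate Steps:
$Q{\left(C{\left(w \right)} \right)} 13 \left(-19\right) = \left(-3\right) 13 \left(-19\right) = \left(-39\right) \left(-19\right) = 741$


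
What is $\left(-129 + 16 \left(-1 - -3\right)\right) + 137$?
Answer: $40$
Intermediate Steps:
$\left(-129 + 16 \left(-1 - -3\right)\right) + 137 = \left(-129 + 16 \left(-1 + 3\right)\right) + 137 = \left(-129 + 16 \cdot 2\right) + 137 = \left(-129 + 32\right) + 137 = -97 + 137 = 40$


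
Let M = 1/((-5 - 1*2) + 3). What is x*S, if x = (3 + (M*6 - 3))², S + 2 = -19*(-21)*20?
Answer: 35901/2 ≈ 17951.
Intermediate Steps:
S = 7978 (S = -2 - 19*(-21)*20 = -2 + 399*20 = -2 + 7980 = 7978)
M = -¼ (M = 1/((-5 - 2) + 3) = 1/(-7 + 3) = 1/(-4) = -¼ ≈ -0.25000)
x = 9/4 (x = (3 + (-¼*6 - 3))² = (3 + (-3/2 - 3))² = (3 - 9/2)² = (-3/2)² = 9/4 ≈ 2.2500)
x*S = (9/4)*7978 = 35901/2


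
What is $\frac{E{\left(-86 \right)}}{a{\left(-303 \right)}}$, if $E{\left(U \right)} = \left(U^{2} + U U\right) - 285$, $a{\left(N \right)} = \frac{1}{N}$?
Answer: $-4395621$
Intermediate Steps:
$E{\left(U \right)} = -285 + 2 U^{2}$ ($E{\left(U \right)} = \left(U^{2} + U^{2}\right) - 285 = 2 U^{2} - 285 = -285 + 2 U^{2}$)
$\frac{E{\left(-86 \right)}}{a{\left(-303 \right)}} = \frac{-285 + 2 \left(-86\right)^{2}}{\frac{1}{-303}} = \frac{-285 + 2 \cdot 7396}{- \frac{1}{303}} = \left(-285 + 14792\right) \left(-303\right) = 14507 \left(-303\right) = -4395621$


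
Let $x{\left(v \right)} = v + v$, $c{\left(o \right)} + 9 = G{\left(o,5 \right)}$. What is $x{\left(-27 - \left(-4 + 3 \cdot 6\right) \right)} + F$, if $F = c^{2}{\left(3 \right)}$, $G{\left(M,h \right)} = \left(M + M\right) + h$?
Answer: $-78$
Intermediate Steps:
$G{\left(M,h \right)} = h + 2 M$ ($G{\left(M,h \right)} = 2 M + h = h + 2 M$)
$c{\left(o \right)} = -4 + 2 o$ ($c{\left(o \right)} = -9 + \left(5 + 2 o\right) = -4 + 2 o$)
$x{\left(v \right)} = 2 v$
$F = 4$ ($F = \left(-4 + 2 \cdot 3\right)^{2} = \left(-4 + 6\right)^{2} = 2^{2} = 4$)
$x{\left(-27 - \left(-4 + 3 \cdot 6\right) \right)} + F = 2 \left(-27 - \left(-4 + 3 \cdot 6\right)\right) + 4 = 2 \left(-27 - \left(-4 + 18\right)\right) + 4 = 2 \left(-27 - 14\right) + 4 = 2 \left(-41\right) + 4 = -82 + 4 = -78$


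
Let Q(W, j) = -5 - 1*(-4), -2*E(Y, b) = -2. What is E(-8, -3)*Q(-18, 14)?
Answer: -1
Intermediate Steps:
E(Y, b) = 1 (E(Y, b) = -½*(-2) = 1)
Q(W, j) = -1 (Q(W, j) = -5 + 4 = -1)
E(-8, -3)*Q(-18, 14) = 1*(-1) = -1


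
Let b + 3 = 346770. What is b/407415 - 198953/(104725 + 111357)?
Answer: -2042109867/29345016010 ≈ -0.069590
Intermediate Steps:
b = 346767 (b = -3 + 346770 = 346767)
b/407415 - 198953/(104725 + 111357) = 346767/407415 - 198953/(104725 + 111357) = 346767*(1/407415) - 198953/216082 = 115589/135805 - 198953*1/216082 = 115589/135805 - 198953/216082 = -2042109867/29345016010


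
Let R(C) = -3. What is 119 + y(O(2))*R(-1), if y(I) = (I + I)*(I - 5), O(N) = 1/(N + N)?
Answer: 1009/8 ≈ 126.13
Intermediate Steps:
O(N) = 1/(2*N)
y(I) = 2*I*(-5 + I) (y(I) = (2*I)*(-5 + I) = 2*I*(-5 + I))
119 + y(O(2))*R(-1) = 119 + (2*((1/2)/2)*(-5 + (1/2)/2))*(-3) = 119 + (2*((1/2)*(1/2))*(-5 + (1/2)*(1/2)))*(-3) = 119 + (2*(1/4)*(-5 + 1/4))*(-3) = 119 + (2*(1/4)*(-19/4))*(-3) = 119 - 19/8*(-3) = 119 + 57/8 = 1009/8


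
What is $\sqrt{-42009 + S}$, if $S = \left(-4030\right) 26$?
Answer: $i \sqrt{146789} \approx 383.13 i$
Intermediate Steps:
$S = -104780$
$\sqrt{-42009 + S} = \sqrt{-42009 - 104780} = \sqrt{-146789} = i \sqrt{146789}$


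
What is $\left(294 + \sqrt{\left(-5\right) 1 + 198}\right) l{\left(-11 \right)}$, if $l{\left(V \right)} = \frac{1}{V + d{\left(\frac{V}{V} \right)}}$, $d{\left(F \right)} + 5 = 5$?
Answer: $- \frac{294}{11} - \frac{\sqrt{193}}{11} \approx -27.99$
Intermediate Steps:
$d{\left(F \right)} = 0$ ($d{\left(F \right)} = -5 + 5 = 0$)
$l{\left(V \right)} = \frac{1}{V}$ ($l{\left(V \right)} = \frac{1}{V + 0} = \frac{1}{V}$)
$\left(294 + \sqrt{\left(-5\right) 1 + 198}\right) l{\left(-11 \right)} = \frac{294 + \sqrt{\left(-5\right) 1 + 198}}{-11} = \left(294 + \sqrt{-5 + 198}\right) \left(- \frac{1}{11}\right) = \left(294 + \sqrt{193}\right) \left(- \frac{1}{11}\right) = - \frac{294}{11} - \frac{\sqrt{193}}{11}$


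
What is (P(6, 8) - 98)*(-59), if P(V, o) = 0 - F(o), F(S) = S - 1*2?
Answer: 6136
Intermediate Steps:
F(S) = -2 + S (F(S) = S - 2 = -2 + S)
P(V, o) = 2 - o (P(V, o) = 0 - (-2 + o) = 0 + (2 - o) = 2 - o)
(P(6, 8) - 98)*(-59) = ((2 - 1*8) - 98)*(-59) = ((2 - 8) - 98)*(-59) = (-6 - 98)*(-59) = -104*(-59) = 6136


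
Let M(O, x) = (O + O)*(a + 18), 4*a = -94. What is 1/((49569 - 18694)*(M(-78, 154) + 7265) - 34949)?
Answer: 1/250762676 ≈ 3.9878e-9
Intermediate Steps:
a = -47/2 (a = (¼)*(-94) = -47/2 ≈ -23.500)
M(O, x) = -11*O (M(O, x) = (O + O)*(-47/2 + 18) = (2*O)*(-11/2) = -11*O)
1/((49569 - 18694)*(M(-78, 154) + 7265) - 34949) = 1/((49569 - 18694)*(-11*(-78) + 7265) - 34949) = 1/(30875*(858 + 7265) - 34949) = 1/(30875*8123 - 34949) = 1/(250797625 - 34949) = 1/250762676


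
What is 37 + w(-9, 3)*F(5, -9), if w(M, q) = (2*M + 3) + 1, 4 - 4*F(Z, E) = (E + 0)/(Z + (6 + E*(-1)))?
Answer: 857/40 ≈ 21.425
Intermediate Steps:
F(Z, E) = 1 - E/(4*(6 + Z - E)) (F(Z, E) = 1 - (E + 0)/(4*(Z + (6 + E*(-1)))) = 1 - E/(4*(Z + (6 - E))) = 1 - E/(4*(6 + Z - E)))
w(M, q) = 4 + 2*M (w(M, q) = (3 + 2*M) + 1 = 4 + 2*M)
37 + w(-9, 3)*F(5, -9) = 37 + (4 + 2*(-9))*((6 + 5 - 5/4*(-9))/(6 + 5 - 1*(-9))) = 37 + (4 - 18)*((6 + 5 + 45/4)/(6 + 5 + 9)) = 37 - 14*89/(20*4) = 37 - 7*89/(10*4) = 37 - 14*89/80 = 37 - 623/40 = 857/40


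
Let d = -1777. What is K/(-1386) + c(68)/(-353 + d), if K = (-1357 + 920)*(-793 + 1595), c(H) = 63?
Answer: 124403717/492030 ≈ 252.84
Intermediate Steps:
K = -350474 (K = -437*802 = -350474)
K/(-1386) + c(68)/(-353 + d) = -350474/(-1386) + 63/(-353 - 1777) = -350474*(-1/1386) + 63/(-2130) = 175237/693 + 63*(-1/2130) = 175237/693 - 21/710 = 124403717/492030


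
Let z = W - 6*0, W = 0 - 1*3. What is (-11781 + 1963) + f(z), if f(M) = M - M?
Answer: -9818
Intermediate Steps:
W = -3 (W = 0 - 3 = -3)
z = -3 (z = -3 - 6*0 = -3 + 0 = -3)
f(M) = 0
(-11781 + 1963) + f(z) = (-11781 + 1963) + 0 = -9818 + 0 = -9818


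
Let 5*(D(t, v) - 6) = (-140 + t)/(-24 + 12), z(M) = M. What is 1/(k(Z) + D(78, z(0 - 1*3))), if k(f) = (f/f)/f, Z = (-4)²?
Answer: 240/1703 ≈ 0.14093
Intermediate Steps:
D(t, v) = 25/3 - t/60 (D(t, v) = 6 + ((-140 + t)/(-24 + 12))/5 = 6 + ((-140 + t)/(-12))/5 = 6 + ((-140 + t)*(-1/12))/5 = 6 + (35/3 - t/12)/5 = 6 + (7/3 - t/60) = 25/3 - t/60)
Z = 16
k(f) = 1/f
1/(k(Z) + D(78, z(0 - 1*3))) = 1/(1/16 + (25/3 - 1/60*78)) = 1/(1/16 + (25/3 - 13/10)) = 1/(1/16 + 211/30) = 1/(1703/240) = 240/1703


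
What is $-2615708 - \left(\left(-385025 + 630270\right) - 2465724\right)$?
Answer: $-395229$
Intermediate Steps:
$-2615708 - \left(\left(-385025 + 630270\right) - 2465724\right) = -2615708 - \left(245245 - 2465724\right) = -2615708 - -2220479 = -2615708 + 2220479 = -395229$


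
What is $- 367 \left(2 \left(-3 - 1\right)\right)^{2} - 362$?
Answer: $-23850$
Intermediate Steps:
$- 367 \left(2 \left(-3 - 1\right)\right)^{2} - 362 = - 367 \left(2 \left(-4\right)\right)^{2} - 362 = - 367 \left(-8\right)^{2} - 362 = \left(-367\right) 64 - 362 = -23488 - 362 = -23850$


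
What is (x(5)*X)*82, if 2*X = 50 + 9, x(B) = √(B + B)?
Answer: 2419*√10 ≈ 7649.5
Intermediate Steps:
x(B) = √2*√B (x(B) = √(2*B) = √2*√B)
X = 59/2 (X = (50 + 9)/2 = (½)*59 = 59/2 ≈ 29.500)
(x(5)*X)*82 = ((√2*√5)*(59/2))*82 = (√10*(59/2))*82 = (59*√10/2)*82 = 2419*√10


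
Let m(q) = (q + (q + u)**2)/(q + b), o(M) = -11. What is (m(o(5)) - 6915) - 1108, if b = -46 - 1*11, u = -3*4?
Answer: -273041/34 ≈ -8030.6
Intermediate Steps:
u = -12
b = -57 (b = -46 - 11 = -57)
m(q) = (q + (-12 + q)**2)/(-57 + q) (m(q) = (q + (q - 12)**2)/(q - 57) = (q + (-12 + q)**2)/(-57 + q))
(m(o(5)) - 6915) - 1108 = ((-11 + (-12 - 11)**2)/(-57 - 11) - 6915) - 1108 = ((-11 + (-23)**2)/(-68) - 6915) - 1108 = (-(-11 + 529)/68 - 6915) - 1108 = (-1/68*518 - 6915) - 1108 = (-259/34 - 6915) - 1108 = -235369/34 - 1108 = -273041/34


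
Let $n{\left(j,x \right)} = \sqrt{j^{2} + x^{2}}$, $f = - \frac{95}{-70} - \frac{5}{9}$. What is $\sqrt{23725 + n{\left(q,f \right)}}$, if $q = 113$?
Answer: $\frac{\sqrt{41850900 + 14 \sqrt{202730845}}}{42} \approx 154.4$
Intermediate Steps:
$f = \frac{101}{126}$ ($f = \left(-95\right) \left(- \frac{1}{70}\right) - \frac{5}{9} = \frac{19}{14} - \frac{5}{9} = \frac{101}{126} \approx 0.80159$)
$\sqrt{23725 + n{\left(q,f \right)}} = \sqrt{23725 + \sqrt{113^{2} + \left(\frac{101}{126}\right)^{2}}} = \sqrt{23725 + \sqrt{12769 + \frac{10201}{15876}}} = \sqrt{23725 + \sqrt{\frac{202730845}{15876}}} = \sqrt{23725 + \frac{\sqrt{202730845}}{126}}$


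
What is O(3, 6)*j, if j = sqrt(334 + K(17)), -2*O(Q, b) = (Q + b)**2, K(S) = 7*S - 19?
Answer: -81*sqrt(434)/2 ≈ -843.72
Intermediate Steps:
K(S) = -19 + 7*S
O(Q, b) = -(Q + b)**2/2
j = sqrt(434) (j = sqrt(334 + (-19 + 7*17)) = sqrt(334 + (-19 + 119)) = sqrt(334 + 100) = sqrt(434) ≈ 20.833)
O(3, 6)*j = (-(3 + 6)**2/2)*sqrt(434) = (-1/2*9**2)*sqrt(434) = (-1/2*81)*sqrt(434) = -81*sqrt(434)/2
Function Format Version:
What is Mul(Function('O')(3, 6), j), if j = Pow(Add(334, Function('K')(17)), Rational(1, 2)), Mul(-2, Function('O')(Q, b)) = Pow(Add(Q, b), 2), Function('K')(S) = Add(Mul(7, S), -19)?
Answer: Mul(Rational(-81, 2), Pow(434, Rational(1, 2))) ≈ -843.72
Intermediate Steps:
Function('K')(S) = Add(-19, Mul(7, S))
Function('O')(Q, b) = Mul(Rational(-1, 2), Pow(Add(Q, b), 2))
j = Pow(434, Rational(1, 2)) (j = Pow(Add(334, Add(-19, Mul(7, 17))), Rational(1, 2)) = Pow(Add(334, Add(-19, 119)), Rational(1, 2)) = Pow(Add(334, 100), Rational(1, 2)) = Pow(434, Rational(1, 2)) ≈ 20.833)
Mul(Function('O')(3, 6), j) = Mul(Mul(Rational(-1, 2), Pow(Add(3, 6), 2)), Pow(434, Rational(1, 2))) = Mul(Mul(Rational(-1, 2), Pow(9, 2)), Pow(434, Rational(1, 2))) = Mul(Mul(Rational(-1, 2), 81), Pow(434, Rational(1, 2))) = Mul(Rational(-81, 2), Pow(434, Rational(1, 2)))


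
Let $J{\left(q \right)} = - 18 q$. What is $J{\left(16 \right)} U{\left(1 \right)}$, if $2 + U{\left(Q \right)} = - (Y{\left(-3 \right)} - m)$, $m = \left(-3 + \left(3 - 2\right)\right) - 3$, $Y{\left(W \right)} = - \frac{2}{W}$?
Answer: $2208$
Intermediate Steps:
$m = -5$ ($m = \left(-3 + 1\right) - 3 = -2 - 3 = -5$)
$U{\left(Q \right)} = - \frac{23}{3}$ ($U{\left(Q \right)} = -2 - \left(- \frac{2}{-3} - -5\right) = -2 - \left(\left(-2\right) \left(- \frac{1}{3}\right) + 5\right) = -2 - \left(\frac{2}{3} + 5\right) = -2 - \frac{17}{3} = - \frac{23}{3}$)
$J{\left(16 \right)} U{\left(1 \right)} = \left(-18\right) 16 \left(- \frac{23}{3}\right) = \left(-288\right) \left(- \frac{23}{3}\right) = 2208$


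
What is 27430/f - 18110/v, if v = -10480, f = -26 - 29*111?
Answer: -4573989/680152 ≈ -6.7250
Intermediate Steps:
f = -3245 (f = -26 - 3219 = -3245)
27430/f - 18110/v = 27430/(-3245) - 18110/(-10480) = 27430*(-1/3245) - 18110*(-1/10480) = -5486/649 + 1811/1048 = -4573989/680152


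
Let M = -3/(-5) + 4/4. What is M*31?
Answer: 248/5 ≈ 49.600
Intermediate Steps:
M = 8/5 (M = -3*(-⅕) + 4*(¼) = ⅗ + 1 = 8/5 ≈ 1.6000)
M*31 = (8/5)*31 = 248/5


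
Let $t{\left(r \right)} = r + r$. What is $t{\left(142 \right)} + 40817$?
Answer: $41101$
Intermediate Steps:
$t{\left(r \right)} = 2 r$
$t{\left(142 \right)} + 40817 = 2 \cdot 142 + 40817 = 284 + 40817 = 41101$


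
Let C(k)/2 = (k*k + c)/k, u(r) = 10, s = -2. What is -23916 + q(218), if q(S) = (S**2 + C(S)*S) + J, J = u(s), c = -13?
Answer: 118640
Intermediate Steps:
J = 10
C(k) = 2*(-13 + k**2)/k (C(k) = 2*((k*k - 13)/k) = 2*((k**2 - 13)/k) = 2*((-13 + k**2)/k) = 2*(-13 + k**2)/k)
q(S) = 10 + S**2 + S*(-26/S + 2*S) (q(S) = (S**2 + (-26/S + 2*S)*S) + 10 = (S**2 + S*(-26/S + 2*S)) + 10 = 10 + S**2 + S*(-26/S + 2*S))
-23916 + q(218) = -23916 + (-16 + 3*218**2) = -23916 + (-16 + 3*47524) = -23916 + (-16 + 142572) = -23916 + 142556 = 118640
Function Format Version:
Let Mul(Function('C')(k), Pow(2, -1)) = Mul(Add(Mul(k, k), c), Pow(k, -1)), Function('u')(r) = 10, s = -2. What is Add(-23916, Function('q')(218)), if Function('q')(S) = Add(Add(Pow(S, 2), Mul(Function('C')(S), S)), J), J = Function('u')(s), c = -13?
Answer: 118640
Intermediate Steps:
J = 10
Function('C')(k) = Mul(2, Pow(k, -1), Add(-13, Pow(k, 2))) (Function('C')(k) = Mul(2, Mul(Add(Mul(k, k), -13), Pow(k, -1))) = Mul(2, Mul(Add(Pow(k, 2), -13), Pow(k, -1))) = Mul(2, Mul(Add(-13, Pow(k, 2)), Pow(k, -1))) = Mul(2, Mul(Pow(k, -1), Add(-13, Pow(k, 2)))) = Mul(2, Pow(k, -1), Add(-13, Pow(k, 2))))
Function('q')(S) = Add(10, Pow(S, 2), Mul(S, Add(Mul(-26, Pow(S, -1)), Mul(2, S)))) (Function('q')(S) = Add(Add(Pow(S, 2), Mul(Add(Mul(-26, Pow(S, -1)), Mul(2, S)), S)), 10) = Add(Add(Pow(S, 2), Mul(S, Add(Mul(-26, Pow(S, -1)), Mul(2, S)))), 10) = Add(10, Pow(S, 2), Mul(S, Add(Mul(-26, Pow(S, -1)), Mul(2, S)))))
Add(-23916, Function('q')(218)) = Add(-23916, Add(-16, Mul(3, Pow(218, 2)))) = Add(-23916, Add(-16, Mul(3, 47524))) = Add(-23916, Add(-16, 142572)) = Add(-23916, 142556) = 118640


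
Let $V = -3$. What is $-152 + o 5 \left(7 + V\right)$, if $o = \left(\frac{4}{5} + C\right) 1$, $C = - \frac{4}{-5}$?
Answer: $-120$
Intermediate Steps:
$C = \frac{4}{5}$ ($C = \left(-4\right) \left(- \frac{1}{5}\right) = \frac{4}{5} \approx 0.8$)
$o = \frac{8}{5}$ ($o = \left(\frac{4}{5} + \frac{4}{5}\right) 1 = \frac{8}{5} \cdot 1 = \frac{8}{5} \approx 1.6$)
$-152 + o 5 \left(7 + V\right) = -152 + \frac{8 \cdot 5 \left(7 - 3\right)}{5} = -152 + \frac{8 \cdot 5 \cdot 4}{5} = -152 + \frac{8}{5} \cdot 20 = -152 + 32 = -120$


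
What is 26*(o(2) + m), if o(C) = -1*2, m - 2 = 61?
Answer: 1586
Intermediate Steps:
m = 63 (m = 2 + 61 = 63)
o(C) = -2
26*(o(2) + m) = 26*(-2 + 63) = 26*61 = 1586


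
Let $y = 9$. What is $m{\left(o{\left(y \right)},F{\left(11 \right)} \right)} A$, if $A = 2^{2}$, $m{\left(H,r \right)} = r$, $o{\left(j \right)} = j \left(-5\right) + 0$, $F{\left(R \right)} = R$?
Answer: $44$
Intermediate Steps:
$o{\left(j \right)} = - 5 j$ ($o{\left(j \right)} = - 5 j + 0 = - 5 j$)
$A = 4$
$m{\left(o{\left(y \right)},F{\left(11 \right)} \right)} A = 11 \cdot 4 = 44$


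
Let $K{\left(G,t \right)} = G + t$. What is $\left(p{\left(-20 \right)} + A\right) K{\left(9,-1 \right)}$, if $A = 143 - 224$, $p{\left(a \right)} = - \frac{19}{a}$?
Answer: $- \frac{3202}{5} \approx -640.4$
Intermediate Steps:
$A = -81$ ($A = 143 - 224 = -81$)
$\left(p{\left(-20 \right)} + A\right) K{\left(9,-1 \right)} = \left(- \frac{19}{-20} - 81\right) \left(9 - 1\right) = \left(\left(-19\right) \left(- \frac{1}{20}\right) - 81\right) 8 = \left(\frac{19}{20} - 81\right) 8 = \left(- \frac{1601}{20}\right) 8 = - \frac{3202}{5}$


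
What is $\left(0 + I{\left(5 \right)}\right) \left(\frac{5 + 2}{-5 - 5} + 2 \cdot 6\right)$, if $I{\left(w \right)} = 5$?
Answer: $\frac{113}{2} \approx 56.5$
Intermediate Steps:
$\left(0 + I{\left(5 \right)}\right) \left(\frac{5 + 2}{-5 - 5} + 2 \cdot 6\right) = \left(0 + 5\right) \left(\frac{5 + 2}{-5 - 5} + 2 \cdot 6\right) = 5 \left(\frac{7}{-10} + 12\right) = 5 \left(7 \left(- \frac{1}{10}\right) + 12\right) = 5 \left(- \frac{7}{10} + 12\right) = 5 \cdot \frac{113}{10} = \frac{113}{2}$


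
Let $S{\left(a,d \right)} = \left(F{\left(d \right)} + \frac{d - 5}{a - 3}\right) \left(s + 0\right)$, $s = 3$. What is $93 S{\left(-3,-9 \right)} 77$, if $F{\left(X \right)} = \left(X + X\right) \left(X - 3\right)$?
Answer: $4690455$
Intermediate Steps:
$F{\left(X \right)} = 2 X \left(-3 + X\right)$
$S{\left(a,d \right)} = \frac{3 \left(-5 + d\right)}{-3 + a} + 6 d \left(-3 + d\right)$ ($S{\left(a,d \right)} = \left(2 d \left(-3 + d\right) + \frac{d - 5}{a - 3}\right) \left(3 + 0\right) = \left(2 d \left(-3 + d\right) + \frac{-5 + d}{-3 + a}\right) 3 = \left(\frac{-5 + d}{-3 + a} + 2 d \left(-3 + d\right)\right) 3 = \frac{3 \left(-5 + d\right)}{-3 + a} + 6 d \left(-3 + d\right)$)
$93 S{\left(-3,-9 \right)} 77 = 93 \frac{3 \left(-5 - 9 - - 54 \left(-3 - 9\right) + 2 \left(-3\right) \left(-9\right) \left(-3 - 9\right)\right)}{-3 - 3} \cdot 77 = 93 \frac{3 \left(-5 - 9 - \left(-54\right) \left(-12\right) + 2 \left(-3\right) \left(-9\right) \left(-12\right)\right)}{-6} \cdot 77 = 93 \cdot 3 \left(- \frac{1}{6}\right) \left(-5 - 9 - 648 - 648\right) 77 = 93 \cdot 3 \left(- \frac{1}{6}\right) \left(-1310\right) 77 = 93 \cdot 655 \cdot 77 = 60915 \cdot 77 = 4690455$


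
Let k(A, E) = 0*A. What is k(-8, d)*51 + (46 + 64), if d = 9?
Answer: 110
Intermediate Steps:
k(A, E) = 0
k(-8, d)*51 + (46 + 64) = 0*51 + (46 + 64) = 0 + 110 = 110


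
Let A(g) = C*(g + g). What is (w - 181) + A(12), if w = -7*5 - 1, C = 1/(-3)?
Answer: -225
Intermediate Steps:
C = -⅓ (C = 1*(-⅓) = -⅓ ≈ -0.33333)
w = -36 (w = -35 - 1 = -36)
A(g) = -2*g/3 (A(g) = -(g + g)/3 = -2*g/3)
(w - 181) + A(12) = (-36 - 181) - ⅔*12 = -217 - 8 = -225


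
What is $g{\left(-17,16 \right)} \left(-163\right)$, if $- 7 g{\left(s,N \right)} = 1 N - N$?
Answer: $0$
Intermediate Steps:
$g{\left(s,N \right)} = 0$ ($g{\left(s,N \right)} = - \frac{1 N - N}{7} = - \frac{N - N}{7} = \left(- \frac{1}{7}\right) 0 = 0$)
$g{\left(-17,16 \right)} \left(-163\right) = 0 \left(-163\right) = 0$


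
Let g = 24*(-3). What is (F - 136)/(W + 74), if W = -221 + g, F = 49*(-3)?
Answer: 283/219 ≈ 1.2922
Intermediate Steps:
g = -72
F = -147
W = -293 (W = -221 - 72 = -293)
(F - 136)/(W + 74) = (-147 - 136)/(-293 + 74) = -283/(-219) = -283*(-1/219) = 283/219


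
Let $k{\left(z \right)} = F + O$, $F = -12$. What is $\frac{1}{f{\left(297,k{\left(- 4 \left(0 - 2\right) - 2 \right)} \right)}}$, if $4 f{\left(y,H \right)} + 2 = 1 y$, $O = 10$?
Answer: $\frac{4}{295} \approx 0.013559$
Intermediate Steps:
$k{\left(z \right)} = -2$ ($k{\left(z \right)} = -12 + 10 = -2$)
$f{\left(y,H \right)} = - \frac{1}{2} + \frac{y}{4}$ ($f{\left(y,H \right)} = - \frac{1}{2} + \frac{1 y}{4} = - \frac{1}{2} + \frac{y}{4}$)
$\frac{1}{f{\left(297,k{\left(- 4 \left(0 - 2\right) - 2 \right)} \right)}} = \frac{1}{- \frac{1}{2} + \frac{1}{4} \cdot 297} = \frac{1}{- \frac{1}{2} + \frac{297}{4}} = \frac{1}{\frac{295}{4}} = \frac{4}{295}$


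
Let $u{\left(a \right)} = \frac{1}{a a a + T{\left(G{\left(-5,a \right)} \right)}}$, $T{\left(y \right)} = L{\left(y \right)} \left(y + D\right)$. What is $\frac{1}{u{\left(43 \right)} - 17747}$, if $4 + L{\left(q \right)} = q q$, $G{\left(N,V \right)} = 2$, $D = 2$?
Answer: $- \frac{79507}{1411010728} \approx -5.6348 \cdot 10^{-5}$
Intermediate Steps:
$L{\left(q \right)} = -4 + q^{2}$ ($L{\left(q \right)} = -4 + q q = -4 + q^{2}$)
$T{\left(y \right)} = \left(-4 + y^{2}\right) \left(2 + y\right)$ ($T{\left(y \right)} = \left(-4 + y^{2}\right) \left(y + 2\right) = \left(-4 + y^{2}\right) \left(2 + y\right)$)
$u{\left(a \right)} = \frac{1}{a^{3}}$ ($u{\left(a \right)} = \frac{1}{a a a + \left(-4 + 2^{2}\right) \left(2 + 2\right)} = \frac{1}{a^{2} a + \left(-4 + 4\right) 4} = \frac{1}{a^{3} + 0 \cdot 4} = \frac{1}{a^{3} + 0} = \frac{1}{a^{3}}$)
$\frac{1}{u{\left(43 \right)} - 17747} = \frac{1}{\frac{1}{79507} - 17747} = \frac{1}{- \frac{1411010728}{79507}} = - \frac{79507}{1411010728}$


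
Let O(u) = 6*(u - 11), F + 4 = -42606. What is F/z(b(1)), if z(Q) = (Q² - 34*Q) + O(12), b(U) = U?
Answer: 42610/27 ≈ 1578.1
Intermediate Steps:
F = -42610 (F = -4 - 42606 = -42610)
O(u) = -66 + 6*u (O(u) = 6*(-11 + u) = -66 + 6*u)
z(Q) = 6 + Q² - 34*Q (z(Q) = (Q² - 34*Q) + (-66 + 6*12) = (Q² - 34*Q) + (-66 + 72) = (Q² - 34*Q) + 6 = 6 + Q² - 34*Q)
F/z(b(1)) = -42610/(6 + 1² - 34*1) = -42610/(6 + 1 - 34) = -42610/(-27) = -42610*(-1/27) = 42610/27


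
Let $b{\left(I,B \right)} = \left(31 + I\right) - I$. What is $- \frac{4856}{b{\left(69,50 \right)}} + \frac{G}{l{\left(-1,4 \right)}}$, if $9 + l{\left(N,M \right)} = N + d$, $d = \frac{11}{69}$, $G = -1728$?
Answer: $\frac{398968}{21049} \approx 18.954$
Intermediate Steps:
$d = \frac{11}{69}$ ($d = 11 \cdot \frac{1}{69} = \frac{11}{69} \approx 0.15942$)
$b{\left(I,B \right)} = 31$
$l{\left(N,M \right)} = - \frac{610}{69} + N$ ($l{\left(N,M \right)} = -9 + \left(N + \frac{11}{69}\right) = -9 + \left(\frac{11}{69} + N\right) = - \frac{610}{69} + N$)
$- \frac{4856}{b{\left(69,50 \right)}} + \frac{G}{l{\left(-1,4 \right)}} = - \frac{4856}{31} - \frac{1728}{- \frac{610}{69} - 1} = \left(-4856\right) \frac{1}{31} - \frac{1728}{- \frac{679}{69}} = - \frac{4856}{31} - - \frac{119232}{679} = - \frac{4856}{31} + \frac{119232}{679} = \frac{398968}{21049}$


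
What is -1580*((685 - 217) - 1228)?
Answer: 1200800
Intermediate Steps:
-1580*((685 - 217) - 1228) = -1580*(468 - 1228) = -1580*(-760) = 1200800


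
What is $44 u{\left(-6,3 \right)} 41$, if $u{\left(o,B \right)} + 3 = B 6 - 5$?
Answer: $18040$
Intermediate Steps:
$u{\left(o,B \right)} = -8 + 6 B$ ($u{\left(o,B \right)} = -3 + \left(B 6 - 5\right) = -3 + \left(6 B - 5\right) = -3 + \left(-5 + 6 B\right) = -8 + 6 B$)
$44 u{\left(-6,3 \right)} 41 = 44 \left(-8 + 6 \cdot 3\right) 41 = 44 \left(-8 + 18\right) 41 = 44 \cdot 10 \cdot 41 = 440 \cdot 41 = 18040$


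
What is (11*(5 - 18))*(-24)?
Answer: 3432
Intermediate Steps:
(11*(5 - 18))*(-24) = (11*(-13))*(-24) = -143*(-24) = 3432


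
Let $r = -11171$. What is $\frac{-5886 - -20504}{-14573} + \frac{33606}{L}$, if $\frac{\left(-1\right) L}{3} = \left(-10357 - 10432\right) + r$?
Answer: $- \frac{151972267}{232876540} \approx -0.65259$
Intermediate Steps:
$L = 95880$ ($L = - 3 \left(\left(-10357 - 10432\right) - 11171\right) = - 3 \left(-20789 - 11171\right) = \left(-3\right) \left(-31960\right) = 95880$)
$\frac{-5886 - -20504}{-14573} + \frac{33606}{L} = \frac{-5886 - -20504}{-14573} + \frac{33606}{95880} = \left(-5886 + 20504\right) \left(- \frac{1}{14573}\right) + 33606 \cdot \frac{1}{95880} = 14618 \left(- \frac{1}{14573}\right) + \frac{5601}{15980} = - \frac{14618}{14573} + \frac{5601}{15980} = - \frac{151972267}{232876540}$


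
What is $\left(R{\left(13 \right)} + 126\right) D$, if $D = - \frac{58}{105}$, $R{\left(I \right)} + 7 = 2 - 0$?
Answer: $- \frac{7018}{105} \approx -66.838$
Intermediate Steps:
$R{\left(I \right)} = -5$ ($R{\left(I \right)} = -7 + \left(2 - 0\right) = -7 + \left(2 + 0\right) = -7 + 2 = -5$)
$D = - \frac{58}{105}$ ($D = \left(-58\right) \frac{1}{105} = - \frac{58}{105} \approx -0.55238$)
$\left(R{\left(13 \right)} + 126\right) D = \left(-5 + 126\right) \left(- \frac{58}{105}\right) = 121 \left(- \frac{58}{105}\right) = - \frac{7018}{105}$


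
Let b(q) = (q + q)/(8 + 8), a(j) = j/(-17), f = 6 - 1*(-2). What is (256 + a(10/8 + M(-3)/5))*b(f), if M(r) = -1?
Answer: 87019/340 ≈ 255.94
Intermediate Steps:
f = 8 (f = 6 + 2 = 8)
a(j) = -j/17 (a(j) = j*(-1/17) = -j/17)
b(q) = q/8 (b(q) = (2*q)/16 = (2*q)*(1/16) = q/8)
(256 + a(10/8 + M(-3)/5))*b(f) = (256 - (10/8 - 1/5)/17)*((1/8)*8) = (256 - (10*(1/8) - 1*1/5)/17)*1 = (256 - (5/4 - 1/5)/17)*1 = (256 - 1/17*21/20)*1 = (256 - 21/340)*1 = (87019/340)*1 = 87019/340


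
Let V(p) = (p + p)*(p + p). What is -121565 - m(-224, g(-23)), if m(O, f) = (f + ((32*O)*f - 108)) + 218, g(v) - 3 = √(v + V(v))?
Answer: -100174 + 7167*√2093 ≈ 2.2771e+5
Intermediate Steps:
V(p) = 4*p² (V(p) = (2*p)*(2*p) = 4*p²)
g(v) = 3 + √(v + 4*v²)
m(O, f) = 110 + f + 32*O*f (m(O, f) = (f + (32*O*f - 108)) + 218 = (f + (-108 + 32*O*f)) + 218 = (-108 + f + 32*O*f) + 218 = 110 + f + 32*O*f)
-121565 - m(-224, g(-23)) = -121565 - (110 + (3 + √(-23*(1 + 4*(-23)))) + 32*(-224)*(3 + √(-23*(1 + 4*(-23))))) = -121565 - (110 + (3 + √(-23*(1 - 92))) + 32*(-224)*(3 + √(-23*(1 - 92)))) = -121565 - (110 + (3 + √(-23*(-91))) + 32*(-224)*(3 + √(-23*(-91)))) = -121565 - (110 + (3 + √2093) + 32*(-224)*(3 + √2093)) = -121565 - (110 + (3 + √2093) + (-21504 - 7168*√2093)) = -121565 - (-21391 - 7167*√2093) = -121565 + (21391 + 7167*√2093) = -100174 + 7167*√2093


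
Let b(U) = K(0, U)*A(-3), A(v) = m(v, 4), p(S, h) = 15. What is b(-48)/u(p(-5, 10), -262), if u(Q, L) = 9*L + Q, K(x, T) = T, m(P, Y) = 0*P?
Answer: 0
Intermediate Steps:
m(P, Y) = 0
A(v) = 0
b(U) = 0 (b(U) = U*0 = 0)
u(Q, L) = Q + 9*L
b(-48)/u(p(-5, 10), -262) = 0/(15 + 9*(-262)) = 0/(15 - 2358) = 0/(-2343) = 0*(-1/2343) = 0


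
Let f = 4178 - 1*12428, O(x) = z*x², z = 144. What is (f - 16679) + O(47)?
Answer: 293167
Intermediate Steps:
O(x) = 144*x²
f = -8250 (f = 4178 - 12428 = -8250)
(f - 16679) + O(47) = (-8250 - 16679) + 144*47² = -24929 + 144*2209 = -24929 + 318096 = 293167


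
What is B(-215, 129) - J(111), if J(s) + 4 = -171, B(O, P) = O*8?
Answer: -1545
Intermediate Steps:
B(O, P) = 8*O
J(s) = -175 (J(s) = -4 - 171 = -175)
B(-215, 129) - J(111) = 8*(-215) - 1*(-175) = -1720 + 175 = -1545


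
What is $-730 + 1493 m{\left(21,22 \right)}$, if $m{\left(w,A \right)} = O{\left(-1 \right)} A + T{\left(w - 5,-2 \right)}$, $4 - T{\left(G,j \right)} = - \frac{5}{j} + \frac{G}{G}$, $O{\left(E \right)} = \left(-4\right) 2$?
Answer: $- \frac{525503}{2} \approx -2.6275 \cdot 10^{5}$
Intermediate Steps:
$O{\left(E \right)} = -8$
$T{\left(G,j \right)} = 3 + \frac{5}{j}$ ($T{\left(G,j \right)} = 4 - \left(- \frac{5}{j} + \frac{G}{G}\right) = 4 - \left(- \frac{5}{j} + 1\right) = 4 - \left(1 - \frac{5}{j}\right) = 3 + \frac{5}{j}$)
$m{\left(w,A \right)} = \frac{1}{2} - 8 A$ ($m{\left(w,A \right)} = - 8 A + \left(3 + \frac{5}{-2}\right) = - 8 A + \left(3 + 5 \left(- \frac{1}{2}\right)\right) = - 8 A + \left(3 - \frac{5}{2}\right) = - 8 A + \frac{1}{2} = \frac{1}{2} - 8 A$)
$-730 + 1493 m{\left(21,22 \right)} = -730 + 1493 \left(\frac{1}{2} - 176\right) = -730 + 1493 \left(- \frac{351}{2}\right) = -730 - \frac{524043}{2} = - \frac{525503}{2}$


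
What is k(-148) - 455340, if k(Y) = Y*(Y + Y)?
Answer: -411532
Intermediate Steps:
k(Y) = 2*Y² (k(Y) = Y*(2*Y) = 2*Y²)
k(-148) - 455340 = 2*(-148)² - 455340 = 2*21904 - 455340 = 43808 - 455340 = -411532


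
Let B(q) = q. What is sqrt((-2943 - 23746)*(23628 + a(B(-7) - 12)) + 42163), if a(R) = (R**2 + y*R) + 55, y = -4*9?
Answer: I*sqrt(659923429) ≈ 25689.0*I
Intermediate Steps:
y = -36
a(R) = 55 + R**2 - 36*R (a(R) = (R**2 - 36*R) + 55 = 55 + R**2 - 36*R)
sqrt((-2943 - 23746)*(23628 + a(B(-7) - 12)) + 42163) = sqrt((-2943 - 23746)*(23628 + (55 + (-7 - 12)**2 - 36*(-7 - 12))) + 42163) = sqrt(-26689*(23628 + (55 + (-19)**2 - 36*(-19))) + 42163) = sqrt(-26689*(23628 + (55 + 361 + 684)) + 42163) = sqrt(-26689*(23628 + 1100) + 42163) = sqrt(-26689*24728 + 42163) = sqrt(-659965592 + 42163) = sqrt(-659923429) = I*sqrt(659923429)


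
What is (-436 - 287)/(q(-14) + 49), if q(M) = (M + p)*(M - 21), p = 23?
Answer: 723/266 ≈ 2.7180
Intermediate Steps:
q(M) = (-21 + M)*(23 + M) (q(M) = (M + 23)*(M - 21) = (23 + M)*(-21 + M) = (-21 + M)*(23 + M))
(-436 - 287)/(q(-14) + 49) = (-436 - 287)/((-483 + (-14)² + 2*(-14)) + 49) = -723/((-483 + 196 - 28) + 49) = -723/(-315 + 49) = -723/(-266) = -723*(-1/266) = 723/266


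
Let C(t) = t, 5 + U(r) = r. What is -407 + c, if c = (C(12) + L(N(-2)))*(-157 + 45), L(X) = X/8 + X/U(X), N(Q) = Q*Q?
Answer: -1359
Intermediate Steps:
N(Q) = Q²
U(r) = -5 + r
L(X) = X/8 + X/(-5 + X)
c = -952 (c = (12 + (⅛)*(-2)²*(3 + (-2)²)/(-5 + (-2)²))*(-157 + 45) = (12 + (⅛)*4*(3 + 4)/(-5 + 4))*(-112) = (12 + (⅛)*4*7/(-1))*(-112) = (12 + (⅛)*4*(-1)*7)*(-112) = (12 - 7/2)*(-112) = (17/2)*(-112) = -952)
-407 + c = -407 - 952 = -1359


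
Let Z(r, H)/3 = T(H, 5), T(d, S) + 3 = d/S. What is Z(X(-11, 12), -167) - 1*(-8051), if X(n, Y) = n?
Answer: 39709/5 ≈ 7941.8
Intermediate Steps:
T(d, S) = -3 + d/S
Z(r, H) = -9 + 3*H/5 (Z(r, H) = 3*(-3 + H/5) = -9 + 3*H/5)
Z(X(-11, 12), -167) - 1*(-8051) = (-9 + (⅗)*(-167)) - 1*(-8051) = (-9 - 501/5) + 8051 = -546/5 + 8051 = 39709/5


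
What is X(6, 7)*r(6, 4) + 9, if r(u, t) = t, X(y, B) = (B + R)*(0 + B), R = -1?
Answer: 177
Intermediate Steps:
X(y, B) = B*(-1 + B) (X(y, B) = (B - 1)*(0 + B) = (-1 + B)*B = B*(-1 + B))
X(6, 7)*r(6, 4) + 9 = (7*(-1 + 7))*4 + 9 = (7*6)*4 + 9 = 42*4 + 9 = 168 + 9 = 177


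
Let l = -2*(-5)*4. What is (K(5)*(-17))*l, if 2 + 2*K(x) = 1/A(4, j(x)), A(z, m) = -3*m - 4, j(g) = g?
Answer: 13260/19 ≈ 697.89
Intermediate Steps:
l = 40 (l = 10*4 = 40)
A(z, m) = -4 - 3*m
K(x) = -1 + 1/(2*(-4 - 3*x))
(K(5)*(-17))*l = ((3*(-3 - 2*5)/(2*(4 + 3*5)))*(-17))*40 = ((3*(-3 - 10)/(2*(4 + 15)))*(-17))*40 = (((3/2)*(-13)/19)*(-17))*40 = (((3/2)*(1/19)*(-13))*(-17))*40 = -39/38*(-17)*40 = (663/38)*40 = 13260/19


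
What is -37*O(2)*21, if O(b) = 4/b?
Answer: -1554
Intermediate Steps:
-37*O(2)*21 = -148/2*21 = -37*2*21 = -74*21 = -1554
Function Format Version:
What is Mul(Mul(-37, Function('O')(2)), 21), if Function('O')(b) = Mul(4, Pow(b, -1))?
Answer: -1554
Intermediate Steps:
Mul(Mul(-37, Function('O')(2)), 21) = Mul(Mul(-37, Mul(4, Pow(2, -1))), 21) = Mul(Mul(-37, Mul(4, Rational(1, 2))), 21) = Mul(Mul(-37, 2), 21) = Mul(-74, 21) = -1554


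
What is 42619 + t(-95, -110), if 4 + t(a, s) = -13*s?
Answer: 44045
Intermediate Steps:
t(a, s) = -4 - 13*s
42619 + t(-95, -110) = 42619 + (-4 - 13*(-110)) = 42619 + (-4 + 1430) = 42619 + 1426 = 44045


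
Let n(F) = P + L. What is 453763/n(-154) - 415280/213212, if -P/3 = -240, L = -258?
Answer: 24138964349/24625986 ≈ 980.22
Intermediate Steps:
P = 720 (P = -3*(-240) = 720)
n(F) = 462 (n(F) = 720 - 258 = 462)
453763/n(-154) - 415280/213212 = 453763/462 - 415280/213212 = 453763*(1/462) - 415280*1/213212 = 453763/462 - 103820/53303 = 24138964349/24625986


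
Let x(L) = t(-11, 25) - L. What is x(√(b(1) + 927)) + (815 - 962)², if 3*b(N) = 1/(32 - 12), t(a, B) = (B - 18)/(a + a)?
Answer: 475391/22 - √834315/30 ≈ 21578.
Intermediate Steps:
t(a, B) = (-18 + B)/(2*a) (t(a, B) = (-18 + B)/((2*a)) = (-18 + B)*(1/(2*a)) = (-18 + B)/(2*a))
b(N) = 1/60 (b(N) = 1/(3*(32 - 12)) = (⅓)/20 = (⅓)*(1/20) = 1/60)
x(L) = -7/22 - L (x(L) = (½)*(-18 + 25)/(-11) - L = (½)*(-1/11)*7 - L = -7/22 - L)
x(√(b(1) + 927)) + (815 - 962)² = (-7/22 - √(1/60 + 927)) + (815 - 962)² = (-7/22 - √(55621/60)) + (-147)² = (-7/22 - √834315/30) + 21609 = 475391/22 - √834315/30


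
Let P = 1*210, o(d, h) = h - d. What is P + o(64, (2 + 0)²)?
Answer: 150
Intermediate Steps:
P = 210
P + o(64, (2 + 0)²) = 210 + ((2 + 0)² - 1*64) = 210 + (2² - 64) = 210 + (4 - 64) = 210 - 60 = 150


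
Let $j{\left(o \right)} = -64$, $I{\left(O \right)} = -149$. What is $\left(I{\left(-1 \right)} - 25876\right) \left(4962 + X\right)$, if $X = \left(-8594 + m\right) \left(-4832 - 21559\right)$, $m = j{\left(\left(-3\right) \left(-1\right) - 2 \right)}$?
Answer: $-5946666696000$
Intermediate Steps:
$m = -64$
$X = 228493278$ ($X = \left(-8594 - 64\right) \left(-4832 - 21559\right) = \left(-8658\right) \left(-26391\right) = 228493278$)
$\left(I{\left(-1 \right)} - 25876\right) \left(4962 + X\right) = \left(-149 - 25876\right) \left(4962 + 228493278\right) = \left(-26025\right) 228498240 = -5946666696000$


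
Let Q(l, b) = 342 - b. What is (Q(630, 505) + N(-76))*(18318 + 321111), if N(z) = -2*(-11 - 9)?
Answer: -41749767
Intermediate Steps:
N(z) = 40 (N(z) = -2*(-20) = 40)
(Q(630, 505) + N(-76))*(18318 + 321111) = ((342 - 1*505) + 40)*(18318 + 321111) = ((342 - 505) + 40)*339429 = (-163 + 40)*339429 = -123*339429 = -41749767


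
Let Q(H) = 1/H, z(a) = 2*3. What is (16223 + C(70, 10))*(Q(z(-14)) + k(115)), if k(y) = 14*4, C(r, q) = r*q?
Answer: 1901017/2 ≈ 9.5051e+5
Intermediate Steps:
z(a) = 6
C(r, q) = q*r
k(y) = 56
(16223 + C(70, 10))*(Q(z(-14)) + k(115)) = (16223 + 10*70)*(1/6 + 56) = (16223 + 700)*(⅙ + 56) = 16923*(337/6) = 1901017/2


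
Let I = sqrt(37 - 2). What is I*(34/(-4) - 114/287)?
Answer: -5107*sqrt(35)/574 ≈ -52.637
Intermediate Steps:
I = sqrt(35) ≈ 5.9161
I*(34/(-4) - 114/287) = sqrt(35)*(34/(-4) - 114/287) = sqrt(35)*(34*(-1/4) - 114*1/287) = sqrt(35)*(-17/2 - 114/287) = sqrt(35)*(-5107/574) = -5107*sqrt(35)/574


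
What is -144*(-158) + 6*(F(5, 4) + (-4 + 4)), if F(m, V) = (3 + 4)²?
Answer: 23046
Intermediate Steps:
F(m, V) = 49 (F(m, V) = 7² = 49)
-144*(-158) + 6*(F(5, 4) + (-4 + 4)) = -144*(-158) + 6*(49 + (-4 + 4)) = 22752 + 6*(49 + 0) = 22752 + 6*49 = 22752 + 294 = 23046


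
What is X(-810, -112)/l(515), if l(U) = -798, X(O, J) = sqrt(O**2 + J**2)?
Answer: -sqrt(167161)/399 ≈ -1.0247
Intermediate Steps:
X(O, J) = sqrt(J**2 + O**2)
X(-810, -112)/l(515) = sqrt((-112)**2 + (-810)**2)/(-798) = sqrt(12544 + 656100)*(-1/798) = sqrt(668644)*(-1/798) = (2*sqrt(167161))*(-1/798) = -sqrt(167161)/399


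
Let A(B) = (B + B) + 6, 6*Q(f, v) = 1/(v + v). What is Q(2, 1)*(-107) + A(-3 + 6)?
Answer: 37/12 ≈ 3.0833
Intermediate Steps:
Q(f, v) = 1/(12*v) (Q(f, v) = 1/(6*(v + v)) = 1/(6*((2*v))) = (1/(2*v))/6 = 1/(12*v))
A(B) = 6 + 2*B (A(B) = 2*B + 6 = 6 + 2*B)
Q(2, 1)*(-107) + A(-3 + 6) = ((1/12)/1)*(-107) + (6 + 2*(-3 + 6)) = ((1/12)*1)*(-107) + (6 + 2*3) = (1/12)*(-107) + (6 + 6) = -107/12 + 12 = 37/12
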